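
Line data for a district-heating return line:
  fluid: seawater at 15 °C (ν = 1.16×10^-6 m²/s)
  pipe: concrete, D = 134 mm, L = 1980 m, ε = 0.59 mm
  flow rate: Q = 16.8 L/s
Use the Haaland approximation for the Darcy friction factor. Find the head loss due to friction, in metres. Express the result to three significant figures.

V = 4Q/(πD²) = 4·0.0168/(π·0.134²) = 1.191 m/s
Re = VD/ν = 1.191·0.134/1.16×10^-6 = 1.38×10^5 → turbulent
ε/D = 0.59/134 = 0.00440
Haaland: f = 0.02997
h_f = f(L/D)V²/(2g) = 0.02997·(1980/0.134)·1.191²/(2·9.81) = 32.03 m

h_f ≈ 32.0 m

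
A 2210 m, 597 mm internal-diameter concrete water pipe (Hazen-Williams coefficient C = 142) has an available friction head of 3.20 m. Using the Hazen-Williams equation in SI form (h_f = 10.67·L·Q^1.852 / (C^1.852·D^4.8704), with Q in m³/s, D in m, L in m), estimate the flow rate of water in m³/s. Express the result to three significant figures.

Rearranging: Q = [h_f·C^1.852·D^4.8704 / (10.67·L)]^(1/1.852)
Q = [3.20·142^1.852·0.597^4.8704 / (10.67·2210)]^0.540 = 0.2985 m³/s

Q ≈ 0.298 m³/s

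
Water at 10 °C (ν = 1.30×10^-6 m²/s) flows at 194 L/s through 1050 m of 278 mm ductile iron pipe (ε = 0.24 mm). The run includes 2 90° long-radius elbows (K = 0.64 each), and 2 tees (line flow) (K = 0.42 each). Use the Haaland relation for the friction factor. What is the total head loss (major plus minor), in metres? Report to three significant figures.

H_L ≈ 39.3 m

V = 4Q/(πD²) = 3.196 m/s; V²/2g = 0.5206 m
Re = 6.83×10^5, ε/D = 8.63×10^-4 → f = 0.01942 (Haaland)
Major: h_f = f(L/D)·V²/2g = 0.01942·3777·0.5206 = 38.19 m
Minor: ΣK = 2.12; h_m = ΣK·V²/2g = 1.104 m
Total H_L = 38.19 + 1.104 = 39.29 m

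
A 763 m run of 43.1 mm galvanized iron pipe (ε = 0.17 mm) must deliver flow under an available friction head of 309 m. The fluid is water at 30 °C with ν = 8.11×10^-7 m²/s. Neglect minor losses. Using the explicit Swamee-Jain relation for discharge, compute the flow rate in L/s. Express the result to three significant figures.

Q ≈ 5.02 L/s

Swamee-Jain (Type II): Q = -0.965·√(gD⁵h_f/L)·ln[ε/(3.7D) + √(3.17ν²L/(gD³h_f))]
√(gD⁵h_f/L) = √(9.81·0.0431⁵·309/763) = 7.687×10^-4
ε/(3.7D) = 0.00107; √(3.17ν²L/(gD³h_f)) = 8.10×10^-5
Q = -0.965·7.687×10^-4·ln(0.001147) = 0.005022 m³/s
Check: V = 3.44 m/s, Re = 1.83×10^5, f = 0.02910, h_f = 311 m ≈ 309 m ✓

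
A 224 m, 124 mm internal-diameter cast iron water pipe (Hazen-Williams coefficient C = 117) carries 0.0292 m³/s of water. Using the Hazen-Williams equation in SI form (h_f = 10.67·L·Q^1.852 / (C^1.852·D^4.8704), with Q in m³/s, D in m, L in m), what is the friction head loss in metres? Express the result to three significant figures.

h_f = 10.67·224·0.0292^1.852 / (117^1.852·0.124^4.8704) = 13.23 m

h_f ≈ 13.2 m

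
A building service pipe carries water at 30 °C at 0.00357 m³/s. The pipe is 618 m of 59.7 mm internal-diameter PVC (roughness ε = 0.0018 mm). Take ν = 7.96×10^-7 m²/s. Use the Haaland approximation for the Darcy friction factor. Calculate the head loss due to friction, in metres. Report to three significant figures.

V = 4Q/(πD²) = 4·0.00357/(π·0.0597²) = 1.275 m/s
Re = VD/ν = 1.275·0.0597/7.96×10^-7 = 9.57×10^4 → turbulent
ε/D = 0.0018/59.7 = 3.02×10^-5
Haaland: f = 0.01811
h_f = f(L/D)V²/(2g) = 0.01811·(618/0.0597)·1.275²/(2·9.81) = 15.54 m

h_f ≈ 15.5 m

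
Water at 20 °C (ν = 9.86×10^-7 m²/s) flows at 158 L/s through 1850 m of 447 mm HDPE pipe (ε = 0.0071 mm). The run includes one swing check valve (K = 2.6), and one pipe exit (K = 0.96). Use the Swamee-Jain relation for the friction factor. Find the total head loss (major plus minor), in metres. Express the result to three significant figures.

H_L ≈ 3.08 m

V = 4Q/(πD²) = 1.007 m/s; V²/2g = 0.05167 m
Re = 4.56×10^5, ε/D = 1.59×10^-5 → f = 0.01355 (Swamee-Jain)
Major: h_f = f(L/D)·V²/2g = 0.01355·4139·0.05167 = 2.897 m
Minor: ΣK = 3.56; h_m = ΣK·V²/2g = 0.1839 m
Total H_L = 2.897 + 0.1839 = 3.080 m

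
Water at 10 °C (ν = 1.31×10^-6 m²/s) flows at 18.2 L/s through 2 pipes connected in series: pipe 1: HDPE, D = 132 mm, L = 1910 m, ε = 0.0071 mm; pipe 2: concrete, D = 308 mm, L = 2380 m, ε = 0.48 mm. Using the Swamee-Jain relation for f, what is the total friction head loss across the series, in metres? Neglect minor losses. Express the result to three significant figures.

H ≈ 23.0 m

Pipe 1: V = 1.330 m/s, Re = 1.34×10^5, ε/D = 5.38×10^-5, f = 0.01720, h_1 = f(L/D)V²/2g = 22.44 m
Pipe 2: V = 0.2443 m/s, Re = 5.74×10^4, ε/D = 0.00156, f = 0.02531, h_2 = f(L/D)V²/2g = 0.5949 m
Series → Q common, losses add: H = Σh = 23.03 m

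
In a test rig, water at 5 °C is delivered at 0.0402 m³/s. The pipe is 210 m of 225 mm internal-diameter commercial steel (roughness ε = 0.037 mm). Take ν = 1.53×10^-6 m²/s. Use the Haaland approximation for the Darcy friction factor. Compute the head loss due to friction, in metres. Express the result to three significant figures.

V = 4Q/(πD²) = 4·0.0402/(π·0.225²) = 1.011 m/s
Re = VD/ν = 1.011·0.225/1.53×10^-6 = 1.49×10^5 → turbulent
ε/D = 0.037/225 = 1.64×10^-4
Haaland: f = 0.01738
h_f = f(L/D)V²/(2g) = 0.01738·(210/0.225)·1.011²/(2·9.81) = 0.8454 m

h_f ≈ 0.845 m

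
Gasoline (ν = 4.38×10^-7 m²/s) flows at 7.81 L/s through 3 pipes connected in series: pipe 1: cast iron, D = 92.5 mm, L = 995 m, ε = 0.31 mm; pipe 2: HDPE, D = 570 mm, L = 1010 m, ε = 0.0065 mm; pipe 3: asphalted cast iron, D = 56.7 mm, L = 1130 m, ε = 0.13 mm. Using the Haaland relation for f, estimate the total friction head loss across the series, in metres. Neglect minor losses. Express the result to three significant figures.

H ≈ 260 m

Pipe 1: V = 1.162 m/s, Re = 2.45×10^5, ε/D = 0.00335, f = 0.02751, h_1 = f(L/D)V²/2g = 20.37 m
Pipe 2: V = 0.03061 m/s, Re = 3.98×10^4, ε/D = 1.14×10^-5, f = 0.02184, h_2 = f(L/D)V²/2g = 0.001847 m
Pipe 3: V = 3.093 m/s, Re = 4.00×10^5, ε/D = 0.00229, f = 0.02471, h_3 = f(L/D)V²/2g = 240.1 m
Series → Q common, losses add: H = Σh = 260.5 m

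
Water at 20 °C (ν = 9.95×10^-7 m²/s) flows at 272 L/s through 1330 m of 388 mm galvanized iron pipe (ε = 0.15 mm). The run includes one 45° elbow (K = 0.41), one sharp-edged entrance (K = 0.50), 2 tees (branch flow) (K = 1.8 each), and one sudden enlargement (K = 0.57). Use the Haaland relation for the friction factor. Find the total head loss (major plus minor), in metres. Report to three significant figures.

V = 4Q/(πD²) = 2.300 m/s; V²/2g = 0.2697 m
Re = 8.97×10^5, ε/D = 3.87×10^-4 → f = 0.01639 (Haaland)
Major: h_f = f(L/D)·V²/2g = 0.01639·3428·0.2697 = 15.16 m
Minor: ΣK = 5.08; h_m = ΣK·V²/2g = 1.370 m
Total H_L = 15.16 + 1.370 = 16.53 m

H_L ≈ 16.5 m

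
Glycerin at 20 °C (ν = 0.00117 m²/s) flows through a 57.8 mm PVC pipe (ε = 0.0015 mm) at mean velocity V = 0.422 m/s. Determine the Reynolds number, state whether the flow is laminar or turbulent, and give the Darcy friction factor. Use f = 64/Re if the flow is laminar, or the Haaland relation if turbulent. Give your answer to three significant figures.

Re = VD/ν = 0.4220·0.0578/0.00117 = 20.8
Re < 2300 → laminar → f = 64/Re = 3.070

Re ≈ 20.8; laminar; f = 64/Re ≈ 3.07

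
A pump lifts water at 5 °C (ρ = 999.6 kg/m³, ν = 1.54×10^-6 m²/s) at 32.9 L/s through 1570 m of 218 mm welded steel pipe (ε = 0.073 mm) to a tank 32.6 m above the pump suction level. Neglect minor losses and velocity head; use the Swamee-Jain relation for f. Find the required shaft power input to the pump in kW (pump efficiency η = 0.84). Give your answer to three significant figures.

P_shaft ≈ 14.6 kW

V = 4Q/(πD²) = 0.8814 m/s; Re = 1.25×10^5; ε/D = 3.35×10^-4; f = 0.01907
h_f = f(L/D)V²/2g = 5.437 m
Total head H = z + h_f = 32.6 + 5.437 = 38.04 m
P_hyd = ρgQH = 999.6·9.81·0.0329·38.04 = 12.27 kW
P_shaft = P_hyd/η = 12.27/0.84 = 14.61 kW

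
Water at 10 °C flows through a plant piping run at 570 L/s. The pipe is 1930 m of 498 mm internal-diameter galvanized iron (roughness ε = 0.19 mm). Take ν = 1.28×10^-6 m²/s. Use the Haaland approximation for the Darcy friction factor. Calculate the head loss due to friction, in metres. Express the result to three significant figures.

h_f ≈ 27.5 m

V = 4Q/(πD²) = 4·0.570/(π·0.498²) = 2.926 m/s
Re = VD/ν = 2.926·0.498/1.28×10^-6 = 1.14×10^6 → turbulent
ε/D = 0.19/498 = 3.82×10^-4
Haaland: f = 0.01623
h_f = f(L/D)V²/(2g) = 0.01623·(1930/0.498)·2.926²/(2·9.81) = 27.46 m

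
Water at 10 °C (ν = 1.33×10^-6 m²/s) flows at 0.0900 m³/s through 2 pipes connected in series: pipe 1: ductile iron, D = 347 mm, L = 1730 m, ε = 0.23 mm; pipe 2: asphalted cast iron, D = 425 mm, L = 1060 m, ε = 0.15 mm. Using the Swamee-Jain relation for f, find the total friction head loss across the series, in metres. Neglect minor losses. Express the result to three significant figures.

H ≈ 5.40 m

Pipe 1: V = 0.9517 m/s, Re = 2.48×10^5, ε/D = 6.63×10^-4, f = 0.01944, h_1 = f(L/D)V²/2g = 4.473 m
Pipe 2: V = 0.6344 m/s, Re = 2.03×10^5, ε/D = 3.53×10^-4, f = 0.01809, h_2 = f(L/D)V²/2g = 0.9254 m
Series → Q common, losses add: H = Σh = 5.399 m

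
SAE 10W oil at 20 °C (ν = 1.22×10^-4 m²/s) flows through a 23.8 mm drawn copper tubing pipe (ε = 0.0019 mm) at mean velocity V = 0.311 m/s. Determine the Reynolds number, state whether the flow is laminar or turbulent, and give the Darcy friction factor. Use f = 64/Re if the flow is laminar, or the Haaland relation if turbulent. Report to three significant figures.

Re = VD/ν = 0.3110·0.0238/1.22×10^-4 = 60.7
Re < 2300 → laminar → f = 64/Re = 1.055

Re ≈ 60.7; laminar; f = 64/Re ≈ 1.05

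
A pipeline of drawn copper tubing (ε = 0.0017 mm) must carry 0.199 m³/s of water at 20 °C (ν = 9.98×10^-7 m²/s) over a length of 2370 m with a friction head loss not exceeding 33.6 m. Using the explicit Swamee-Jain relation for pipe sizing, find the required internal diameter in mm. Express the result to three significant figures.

D ≈ 312 mm

Swamee-Jain (Type III): D = 0.66·[ε^1.25·(LQ²/(gh_f))^4.75 + ν·Q^9.4·(L/(gh_f))^5.2]^0.04
LQ²/(gh_f) = 0.2847; L/(gh_f) = 7.190
Term 1 = ε^1.25·(…)^4.75 = 1.57×10^-10; Term 2 = ν·Q^9.4·(…)^5.2 = 7.30×10^-9
D = 0.66·(1.57×10^-10 + 7.30×10^-9)^0.04 = 0.3122 m = 312 mm
Check: V = 2.60 m/s, Re = 8.13×10^5, f = 0.01214, h_f = 31.7 m ≈ 33.6 m ✓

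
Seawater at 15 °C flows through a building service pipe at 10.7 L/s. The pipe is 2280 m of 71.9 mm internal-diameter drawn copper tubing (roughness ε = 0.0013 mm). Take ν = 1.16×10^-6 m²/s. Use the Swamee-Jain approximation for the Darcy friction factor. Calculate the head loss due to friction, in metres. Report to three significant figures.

h_f ≈ 183 m

V = 4Q/(πD²) = 4·0.0107/(π·0.0719²) = 2.635 m/s
Re = VD/ν = 2.635·0.0719/1.16×10^-6 = 1.63×10^5 → turbulent
ε/D = 0.0013/71.9 = 1.81×10^-5
Swamee-Jain: f = 0.01631
h_f = f(L/D)V²/(2g) = 0.01631·(2280/0.0719)·2.635²/(2·9.81) = 183.1 m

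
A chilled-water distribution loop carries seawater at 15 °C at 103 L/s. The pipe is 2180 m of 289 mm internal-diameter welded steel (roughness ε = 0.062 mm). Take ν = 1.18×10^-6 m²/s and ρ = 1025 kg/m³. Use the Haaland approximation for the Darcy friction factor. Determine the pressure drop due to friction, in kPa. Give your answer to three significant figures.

Δp ≈ 150 kPa

V = 4Q/(πD²) = 4·0.103/(π·0.289²) = 1.570 m/s
Re = VD/ν = 1.570·0.289/1.18×10^-6 = 3.85×10^5 → turbulent
ε/D = 0.062/289 = 2.15×10^-4
Haaland: f = 0.01578
h_f = f(L/D)V²/(2g) = 0.01578·(2180/0.289)·1.570²/(2·9.81) = 14.96 m
Δp = ρg·h_f = 1025·9.81·14.96 = 150.4 kPa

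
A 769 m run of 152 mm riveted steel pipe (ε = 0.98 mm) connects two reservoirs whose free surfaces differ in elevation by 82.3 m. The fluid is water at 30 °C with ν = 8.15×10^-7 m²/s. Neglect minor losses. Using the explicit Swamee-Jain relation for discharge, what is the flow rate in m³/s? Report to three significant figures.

Swamee-Jain (Type II): Q = -0.965·√(gD⁵h_f/L)·ln[ε/(3.7D) + √(3.17ν²L/(gD³h_f))]
√(gD⁵h_f/L) = √(9.81·0.152⁵·82.3/769) = 0.009230
ε/(3.7D) = 0.00174; √(3.17ν²L/(gD³h_f)) = 2.39×10^-5
Q = -0.965·0.009230·ln(0.001766) = 0.05646 m³/s
Check: V = 3.11 m/s, Re = 5.80×10^5, f = 0.03307, h_f = 82.5 m ≈ 82.3 m ✓

Q ≈ 0.0565 m³/s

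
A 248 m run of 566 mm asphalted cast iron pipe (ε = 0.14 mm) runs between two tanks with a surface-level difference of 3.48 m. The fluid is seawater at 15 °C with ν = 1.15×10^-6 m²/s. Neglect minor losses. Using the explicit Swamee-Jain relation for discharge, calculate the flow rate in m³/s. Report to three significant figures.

Swamee-Jain (Type II): Q = -0.965·√(gD⁵h_f/L)·ln[ε/(3.7D) + √(3.17ν²L/(gD³h_f))]
√(gD⁵h_f/L) = √(9.81·0.566⁵·3.48/248) = 0.08942
ε/(3.7D) = 6.69×10^-5; √(3.17ν²L/(gD³h_f)) = 1.30×10^-5
Q = -0.965·0.08942·ln(7.981×10^-5) = 0.8142 m³/s
Check: V = 3.24 m/s, Re = 1.59×10^6, f = 0.01497, h_f = 3.50 m ≈ 3.48 m ✓

Q ≈ 0.814 m³/s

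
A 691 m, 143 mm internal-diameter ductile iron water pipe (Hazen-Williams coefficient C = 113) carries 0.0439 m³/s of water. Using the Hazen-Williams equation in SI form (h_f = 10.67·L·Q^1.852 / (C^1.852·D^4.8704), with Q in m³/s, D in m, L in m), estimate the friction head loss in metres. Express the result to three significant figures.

h_f = 10.67·691·0.0439^1.852 / (113^1.852·0.143^4.8704) = 46.24 m

h_f ≈ 46.2 m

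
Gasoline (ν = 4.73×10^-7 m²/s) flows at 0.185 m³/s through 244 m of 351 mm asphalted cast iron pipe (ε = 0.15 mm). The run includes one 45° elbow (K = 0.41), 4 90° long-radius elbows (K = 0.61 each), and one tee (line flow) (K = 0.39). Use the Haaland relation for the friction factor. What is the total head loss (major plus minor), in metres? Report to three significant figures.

V = 4Q/(πD²) = 1.912 m/s; V²/2g = 0.1863 m
Re = 1.42×10^6, ε/D = 4.27×10^-4 → f = 0.01651 (Haaland)
Major: h_f = f(L/D)·V²/2g = 0.01651·695.2·0.1863 = 2.138 m
Minor: ΣK = 3.24; h_m = ΣK·V²/2g = 0.6036 m
Total H_L = 2.138 + 0.6036 = 2.742 m

H_L ≈ 2.74 m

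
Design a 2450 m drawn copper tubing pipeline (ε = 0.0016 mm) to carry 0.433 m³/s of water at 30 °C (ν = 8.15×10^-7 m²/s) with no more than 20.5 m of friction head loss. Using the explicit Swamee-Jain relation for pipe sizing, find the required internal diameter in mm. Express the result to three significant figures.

D ≈ 463 mm

Swamee-Jain (Type III): D = 0.66·[ε^1.25·(LQ²/(gh_f))^4.75 + ν·Q^9.4·(L/(gh_f))^5.2]^0.04
LQ²/(gh_f) = 2.284; L/(gh_f) = 12.18
Term 1 = ε^1.25·(…)^4.75 = 2.88×10^-6; Term 2 = ν·Q^9.4·(…)^5.2 = 1.38×10^-4
D = 0.66·(2.88×10^-6 + 1.38×10^-4)^0.04 = 0.4629 m = 463 mm
Check: V = 2.57 m/s, Re = 1.46×10^6, f = 0.01101, h_f = 19.7 m ≈ 20.5 m ✓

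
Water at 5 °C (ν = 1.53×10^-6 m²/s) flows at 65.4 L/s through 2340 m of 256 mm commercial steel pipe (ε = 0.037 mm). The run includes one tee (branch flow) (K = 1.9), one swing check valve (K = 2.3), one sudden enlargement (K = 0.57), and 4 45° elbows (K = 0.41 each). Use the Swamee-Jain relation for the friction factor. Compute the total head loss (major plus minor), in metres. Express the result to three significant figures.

H_L ≈ 13.0 m

V = 4Q/(πD²) = 1.271 m/s; V²/2g = 0.08228 m
Re = 2.13×10^5, ε/D = 1.45×10^-4 → f = 0.01659 (Swamee-Jain)
Major: h_f = f(L/D)·V²/2g = 0.01659·9141·0.08228 = 12.48 m
Minor: ΣK = 6.41; h_m = ΣK·V²/2g = 0.5274 m
Total H_L = 12.48 + 0.5274 = 13.00 m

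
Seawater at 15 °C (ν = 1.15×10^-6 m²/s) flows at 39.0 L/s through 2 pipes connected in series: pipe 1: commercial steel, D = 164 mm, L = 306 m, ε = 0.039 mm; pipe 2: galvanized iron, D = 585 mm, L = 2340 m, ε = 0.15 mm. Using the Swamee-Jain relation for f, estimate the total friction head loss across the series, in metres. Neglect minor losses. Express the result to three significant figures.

Pipe 1: V = 1.846 m/s, Re = 2.63×10^5, ε/D = 2.38×10^-4, f = 0.01684, h_1 = f(L/D)V²/2g = 5.458 m
Pipe 2: V = 0.1451 m/s, Re = 7.38×10^4, ε/D = 2.56×10^-4, f = 0.02027, h_2 = f(L/D)V²/2g = 0.08702 m
Series → Q common, losses add: H = Σh = 5.545 m

H ≈ 5.55 m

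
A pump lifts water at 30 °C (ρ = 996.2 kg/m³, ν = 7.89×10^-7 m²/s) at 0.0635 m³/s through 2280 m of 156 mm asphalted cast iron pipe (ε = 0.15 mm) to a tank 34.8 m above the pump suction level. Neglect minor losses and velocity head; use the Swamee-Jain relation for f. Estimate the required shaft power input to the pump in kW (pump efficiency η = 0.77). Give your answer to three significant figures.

P_shaft ≈ 161 kW

V = 4Q/(πD²) = 3.322 m/s; Re = 6.57×10^5; ε/D = 9.62×10^-4; f = 0.02003
h_f = f(L/D)V²/2g = 164.7 m
Total head H = z + h_f = 34.8 + 164.7 = 199.5 m
P_hyd = ρgQH = 996.2·9.81·0.0635·199.5 = 123.8 kW
P_shaft = P_hyd/η = 123.8/0.77 = 160.8 kW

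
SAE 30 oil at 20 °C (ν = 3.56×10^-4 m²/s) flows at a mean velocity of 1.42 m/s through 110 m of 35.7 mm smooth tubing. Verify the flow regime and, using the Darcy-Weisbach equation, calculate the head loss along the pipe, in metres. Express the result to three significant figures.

h_f ≈ 142 m

Re = VD/ν = 1.42·0.03570/3.56×10^-4 = 142 → laminar (Re < 2300)
f = 64/Re = 0.4494
h_f = f(L/D)V²/(2g) = 0.4494·(110/0.03570)·1.42²/(2·9.81) = 142.3 m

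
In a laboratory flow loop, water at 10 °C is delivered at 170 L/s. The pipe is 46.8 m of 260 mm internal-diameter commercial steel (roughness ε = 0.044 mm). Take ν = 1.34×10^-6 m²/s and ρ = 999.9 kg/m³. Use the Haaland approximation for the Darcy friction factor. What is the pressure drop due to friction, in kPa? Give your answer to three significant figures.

Δp ≈ 13.6 kPa

V = 4Q/(πD²) = 4·0.170/(π·0.260²) = 3.202 m/s
Re = VD/ν = 3.202·0.260/1.34×10^-6 = 6.21×10^5 → turbulent
ε/D = 0.044/260 = 1.69×10^-4
Haaland: f = 0.01472
h_f = f(L/D)V²/(2g) = 0.01472·(46.8/0.260)·3.202²/(2·9.81) = 1.384 m
Δp = ρg·h_f = 999.9·9.81·1.384 = 13.58 kPa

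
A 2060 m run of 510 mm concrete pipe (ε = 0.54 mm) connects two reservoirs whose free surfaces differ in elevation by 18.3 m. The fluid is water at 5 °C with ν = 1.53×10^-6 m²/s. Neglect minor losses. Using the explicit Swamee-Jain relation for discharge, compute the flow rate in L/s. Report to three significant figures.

Q ≈ 427 L/s

Swamee-Jain (Type II): Q = -0.965·√(gD⁵h_f/L)·ln[ε/(3.7D) + √(3.17ν²L/(gD³h_f))]
√(gD⁵h_f/L) = √(9.81·0.510⁵·18.3/2060) = 0.05483
ε/(3.7D) = 2.86×10^-4; √(3.17ν²L/(gD³h_f)) = 2.53×10^-5
Q = -0.965·0.05483·ln(3.115×10^-4) = 0.4272 m³/s
Check: V = 2.09 m/s, Re = 6.97×10^5, f = 0.02043, h_f = 18.4 m ≈ 18.3 m ✓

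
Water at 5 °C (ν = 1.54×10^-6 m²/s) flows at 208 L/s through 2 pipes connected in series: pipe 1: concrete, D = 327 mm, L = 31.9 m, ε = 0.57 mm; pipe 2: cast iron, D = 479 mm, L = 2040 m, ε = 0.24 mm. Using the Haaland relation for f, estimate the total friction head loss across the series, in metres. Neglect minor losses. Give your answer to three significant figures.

H ≈ 5.87 m

Pipe 1: V = 2.477 m/s, Re = 5.26×10^5, ε/D = 0.00174, f = 0.02297, h_1 = f(L/D)V²/2g = 0.7006 m
Pipe 2: V = 1.154 m/s, Re = 3.59×10^5, ε/D = 5.01×10^-4, f = 0.01788, h_2 = f(L/D)V²/2g = 5.171 m
Series → Q common, losses add: H = Σh = 5.872 m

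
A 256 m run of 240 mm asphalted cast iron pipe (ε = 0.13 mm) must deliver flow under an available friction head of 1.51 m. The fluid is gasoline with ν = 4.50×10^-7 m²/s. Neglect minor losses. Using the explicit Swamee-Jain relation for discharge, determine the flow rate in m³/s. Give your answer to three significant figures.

Q ≈ 0.0567 m³/s

Swamee-Jain (Type II): Q = -0.965·√(gD⁵h_f/L)·ln[ε/(3.7D) + √(3.17ν²L/(gD³h_f))]
√(gD⁵h_f/L) = √(9.81·0.240⁵·1.51/256) = 0.006788
ε/(3.7D) = 1.46×10^-4; √(3.17ν²L/(gD³h_f)) = 2.83×10^-5
Q = -0.965·0.006788·ln(1.747×10^-4) = 0.05667 m³/s
Check: V = 1.25 m/s, Re = 6.68×10^5, f = 0.01781, h_f = 1.52 m ≈ 1.51 m ✓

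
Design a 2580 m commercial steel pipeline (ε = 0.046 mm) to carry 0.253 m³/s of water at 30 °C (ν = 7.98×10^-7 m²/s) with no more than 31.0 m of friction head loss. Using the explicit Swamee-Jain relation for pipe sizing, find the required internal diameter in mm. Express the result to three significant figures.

D ≈ 364 mm

Swamee-Jain (Type III): D = 0.66·[ε^1.25·(LQ²/(gh_f))^4.75 + ν·Q^9.4·(L/(gh_f))^5.2]^0.04
LQ²/(gh_f) = 0.5430; L/(gh_f) = 8.484
Term 1 = ε^1.25·(…)^4.75 = 2.08×10^-7; Term 2 = ν·Q^9.4·(…)^5.2 = 1.32×10^-7
D = 0.66·(2.08×10^-7 + 1.32×10^-7)^0.04 = 0.3638 m = 364 mm
Check: V = 2.43 m/s, Re = 1.11×10^6, f = 0.01378, h_f = 29.5 m ≈ 31.0 m ✓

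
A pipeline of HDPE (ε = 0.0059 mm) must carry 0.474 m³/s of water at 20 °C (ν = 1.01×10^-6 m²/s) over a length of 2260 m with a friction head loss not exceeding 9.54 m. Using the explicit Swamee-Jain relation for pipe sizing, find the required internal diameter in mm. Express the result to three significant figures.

D ≈ 558 mm

Swamee-Jain (Type III): D = 0.66·[ε^1.25·(LQ²/(gh_f))^4.75 + ν·Q^9.4·(L/(gh_f))^5.2]^0.04
LQ²/(gh_f) = 5.426; L/(gh_f) = 24.15
Term 1 = ε^1.25·(…)^4.75 = 8.96×10^-4; Term 2 = ν·Q^9.4·(…)^5.2 = 0.0140
D = 0.66·(8.96×10^-4 + 0.0140)^0.04 = 0.5579 m = 558 mm
Check: V = 1.94 m/s, Re = 1.07×10^6, f = 0.01174, h_f = 9.12 m ≈ 9.54 m ✓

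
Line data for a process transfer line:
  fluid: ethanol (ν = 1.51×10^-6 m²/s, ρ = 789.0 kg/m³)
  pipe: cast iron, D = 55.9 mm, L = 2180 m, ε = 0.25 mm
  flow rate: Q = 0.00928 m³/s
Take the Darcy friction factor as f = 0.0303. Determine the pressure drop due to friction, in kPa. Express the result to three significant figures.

V = 4Q/(πD²) = 4·0.00928/(π·0.0559²) = 3.781 m/s
h_f = f(L/D)V²/(2g) = 0.03030·(2180/0.0559)·3.781²/(2·9.81) = 861.1 m
Δp = ρg·h_f = 789.0·9.81·861.1 = 6665 kPa

Δp ≈ 6670 kPa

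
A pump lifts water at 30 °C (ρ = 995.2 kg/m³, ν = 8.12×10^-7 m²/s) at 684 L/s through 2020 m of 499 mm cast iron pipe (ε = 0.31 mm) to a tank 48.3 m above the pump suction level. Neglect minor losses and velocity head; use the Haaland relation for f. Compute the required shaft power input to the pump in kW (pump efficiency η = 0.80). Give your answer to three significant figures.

V = 4Q/(πD²) = 3.498 m/s; Re = 2.15×10^6; ε/D = 6.21×10^-4; f = 0.01776
h_f = f(L/D)V²/2g = 44.82 m
Total head H = z + h_f = 48.3 + 44.82 = 93.12 m
P_hyd = ρgQH = 995.2·9.81·0.684·93.12 = 621.8 kW
P_shaft = P_hyd/η = 621.8/0.80 = 777.3 kW

P_shaft ≈ 777 kW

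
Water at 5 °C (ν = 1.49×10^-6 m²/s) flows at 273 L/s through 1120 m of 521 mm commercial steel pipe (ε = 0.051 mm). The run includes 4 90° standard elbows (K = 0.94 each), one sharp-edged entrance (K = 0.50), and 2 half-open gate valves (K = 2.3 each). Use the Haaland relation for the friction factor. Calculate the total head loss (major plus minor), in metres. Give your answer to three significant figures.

H_L ≈ 3.33 m

V = 4Q/(πD²) = 1.281 m/s; V²/2g = 0.08358 m
Re = 4.48×10^5, ε/D = 9.79×10^-5 → f = 0.01443 (Haaland)
Major: h_f = f(L/D)·V²/2g = 0.01443·2150·0.08358 = 2.592 m
Minor: ΣK = 8.86; h_m = ΣK·V²/2g = 0.7405 m
Total H_L = 2.592 + 0.7405 = 3.333 m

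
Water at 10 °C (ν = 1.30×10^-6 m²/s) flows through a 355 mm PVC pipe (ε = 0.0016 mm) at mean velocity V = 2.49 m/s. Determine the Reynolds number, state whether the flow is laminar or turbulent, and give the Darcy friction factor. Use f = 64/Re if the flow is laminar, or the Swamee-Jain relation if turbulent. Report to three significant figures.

Re ≈ 6.80×10^5; turbulent; f ≈ 0.0125

Re = VD/ν = 2.490·0.355/1.30×10^-6 = 6.80×10^5
Re > 4000 → turbulent; ε/D = 4.51×10^-6
Swamee-Jain: f = 0.01249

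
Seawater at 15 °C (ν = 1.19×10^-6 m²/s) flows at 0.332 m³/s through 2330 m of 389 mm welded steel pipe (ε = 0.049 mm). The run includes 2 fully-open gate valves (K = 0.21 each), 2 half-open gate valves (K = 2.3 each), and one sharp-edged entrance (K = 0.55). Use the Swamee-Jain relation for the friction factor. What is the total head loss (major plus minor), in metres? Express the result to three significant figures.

V = 4Q/(πD²) = 2.794 m/s; V²/2g = 0.3977 m
Re = 9.13×10^5, ε/D = 1.26×10^-4 → f = 0.01397 (Swamee-Jain)
Major: h_f = f(L/D)·V²/2g = 0.01397·5990·0.3977 = 33.28 m
Minor: ΣK = 5.57; h_m = ΣK·V²/2g = 2.215 m
Total H_L = 33.28 + 2.215 = 35.50 m

H_L ≈ 35.5 m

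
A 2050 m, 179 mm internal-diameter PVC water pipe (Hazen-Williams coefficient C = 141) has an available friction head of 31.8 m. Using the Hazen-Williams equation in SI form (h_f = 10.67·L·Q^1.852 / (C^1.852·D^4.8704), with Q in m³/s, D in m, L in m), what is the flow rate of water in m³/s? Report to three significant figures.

Rearranging: Q = [h_f·C^1.852·D^4.8704 / (10.67·L)]^(1/1.852)
Q = [31.8·141^1.852·0.179^4.8704 / (10.67·2050)]^0.540 = 0.04490 m³/s

Q ≈ 0.0449 m³/s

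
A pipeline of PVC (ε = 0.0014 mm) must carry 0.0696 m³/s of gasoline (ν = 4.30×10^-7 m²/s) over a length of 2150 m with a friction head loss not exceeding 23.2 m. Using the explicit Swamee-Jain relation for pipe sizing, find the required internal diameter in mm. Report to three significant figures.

D ≈ 215 mm

Swamee-Jain (Type III): D = 0.66·[ε^1.25·(LQ²/(gh_f))^4.75 + ν·Q^9.4·(L/(gh_f))^5.2]^0.04
LQ²/(gh_f) = 0.04576; L/(gh_f) = 9.447
Term 1 = ε^1.25·(…)^4.75 = 2.09×10^-14; Term 2 = ν·Q^9.4·(…)^5.2 = 6.69×10^-13
D = 0.66·(2.09×10^-14 + 6.69×10^-13)^0.04 = 0.2153 m = 215 mm
Check: V = 1.91 m/s, Re = 9.57×10^5, f = 0.01185, h_f = 22.0 m ≈ 23.2 m ✓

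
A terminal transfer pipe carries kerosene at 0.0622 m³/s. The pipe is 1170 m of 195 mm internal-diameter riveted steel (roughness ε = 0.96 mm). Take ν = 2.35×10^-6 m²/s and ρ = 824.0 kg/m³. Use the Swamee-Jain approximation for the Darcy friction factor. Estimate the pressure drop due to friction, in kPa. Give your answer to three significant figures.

Δp ≈ 332 kPa

V = 4Q/(πD²) = 4·0.0622/(π·0.195²) = 2.083 m/s
Re = VD/ν = 2.083·0.195/2.35×10^-6 = 1.73×10^5 → turbulent
ε/D = 0.96/195 = 0.00492
Swamee-Jain: f = 0.03097
h_f = f(L/D)V²/(2g) = 0.03097·(1170/0.195)·2.083²/(2·9.81) = 41.08 m
Δp = ρg·h_f = 824.0·9.81·41.08 = 332.1 kPa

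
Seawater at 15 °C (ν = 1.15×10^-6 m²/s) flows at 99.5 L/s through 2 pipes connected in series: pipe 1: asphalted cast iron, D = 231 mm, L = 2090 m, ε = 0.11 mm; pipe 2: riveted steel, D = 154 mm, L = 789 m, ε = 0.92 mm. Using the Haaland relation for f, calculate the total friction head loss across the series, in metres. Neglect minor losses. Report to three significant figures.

Pipe 1: V = 2.374 m/s, Re = 4.77×10^5, ε/D = 4.76×10^-4, f = 0.01746, h_1 = f(L/D)V²/2g = 45.39 m
Pipe 2: V = 5.342 m/s, Re = 7.15×10^5, ε/D = 0.00597, f = 0.03225, h_2 = f(L/D)V²/2g = 240.3 m
Series → Q common, losses add: H = Σh = 285.7 m

H ≈ 286 m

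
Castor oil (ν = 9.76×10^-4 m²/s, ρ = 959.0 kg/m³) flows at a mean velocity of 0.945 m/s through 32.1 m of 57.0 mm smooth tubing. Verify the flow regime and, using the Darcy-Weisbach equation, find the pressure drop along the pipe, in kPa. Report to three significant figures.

Re = VD/ν = 0.945·0.05700/9.76×10^-4 = 55.2 → laminar (Re < 2300)
f = 64/Re = 1.160
h_f = f(L/D)V²/(2g) = 1.160·(32.1/0.05700)·0.945²/(2·9.81) = 29.72 m
Δp = ρg·h_f = 959.0·9.81·29.72 = 279.6 kPa

Δp ≈ 280 kPa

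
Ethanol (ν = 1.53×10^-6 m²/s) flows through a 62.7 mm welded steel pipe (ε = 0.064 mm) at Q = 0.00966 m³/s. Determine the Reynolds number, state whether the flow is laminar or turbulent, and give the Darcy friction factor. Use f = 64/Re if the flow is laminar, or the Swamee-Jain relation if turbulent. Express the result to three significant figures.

Re ≈ 1.28×10^5; turbulent; f ≈ 0.0219

V = 4Q/(πD²) = 3.129 m/s
Re = VD/ν = 3.129·0.0627/1.53×10^-6 = 1.28×10^5
Re > 4000 → turbulent; ε/D = 0.00102
Swamee-Jain: f = 0.02194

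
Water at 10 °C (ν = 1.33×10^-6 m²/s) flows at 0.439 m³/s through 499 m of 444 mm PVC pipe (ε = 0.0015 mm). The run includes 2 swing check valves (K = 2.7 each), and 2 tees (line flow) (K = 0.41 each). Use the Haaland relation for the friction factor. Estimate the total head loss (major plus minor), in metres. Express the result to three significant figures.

H_L ≈ 7.96 m

V = 4Q/(πD²) = 2.835 m/s; V²/2g = 0.4097 m
Re = 9.47×10^5, ε/D = 3.38×10^-6 → f = 0.01175 (Haaland)
Major: h_f = f(L/D)·V²/2g = 0.01175·1124·0.4097 = 5.410 m
Minor: ΣK = 6.22; h_m = ΣK·V²/2g = 2.549 m
Total H_L = 5.410 + 2.549 = 7.959 m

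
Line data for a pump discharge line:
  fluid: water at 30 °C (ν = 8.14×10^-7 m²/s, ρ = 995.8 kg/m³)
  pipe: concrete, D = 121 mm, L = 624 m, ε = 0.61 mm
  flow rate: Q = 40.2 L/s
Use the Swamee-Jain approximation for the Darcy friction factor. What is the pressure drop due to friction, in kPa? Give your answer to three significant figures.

Δp ≈ 964 kPa

V = 4Q/(πD²) = 4·0.0402/(π·0.121²) = 3.496 m/s
Re = VD/ν = 3.496·0.121/8.14×10^-7 = 5.20×10^5 → turbulent
ε/D = 0.61/121 = 0.00504
Swamee-Jain: f = 0.03072
h_f = f(L/D)V²/(2g) = 0.03072·(624/0.121)·3.496²/(2·9.81) = 98.69 m
Δp = ρg·h_f = 995.8·9.81·98.69 = 964.0 kPa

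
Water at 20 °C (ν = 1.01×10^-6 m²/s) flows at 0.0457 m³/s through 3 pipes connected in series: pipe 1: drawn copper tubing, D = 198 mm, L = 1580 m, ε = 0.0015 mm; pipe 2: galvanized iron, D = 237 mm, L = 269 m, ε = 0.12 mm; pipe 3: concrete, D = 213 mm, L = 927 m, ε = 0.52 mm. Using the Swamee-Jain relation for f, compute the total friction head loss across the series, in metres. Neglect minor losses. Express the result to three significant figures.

H ≈ 23.5 m

Pipe 1: V = 1.484 m/s, Re = 2.91×10^5, ε/D = 7.58×10^-6, f = 0.01454, h_1 = f(L/D)V²/2g = 13.03 m
Pipe 2: V = 1.036 m/s, Re = 2.43×10^5, ε/D = 5.06×10^-4, f = 0.01866, h_2 = f(L/D)V²/2g = 1.158 m
Pipe 3: V = 1.283 m/s, Re = 2.70×10^5, ε/D = 0.00244, f = 0.02545, h_3 = f(L/D)V²/2g = 9.285 m
Series → Q common, losses add: H = Σh = 23.47 m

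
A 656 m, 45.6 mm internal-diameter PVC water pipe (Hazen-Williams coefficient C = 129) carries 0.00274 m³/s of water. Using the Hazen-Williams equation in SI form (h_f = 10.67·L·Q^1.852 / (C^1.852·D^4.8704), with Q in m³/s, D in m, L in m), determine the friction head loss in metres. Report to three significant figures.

h_f = 10.67·656·0.00274^1.852 / (129^1.852·0.0456^4.8704) = 52.77 m

h_f ≈ 52.8 m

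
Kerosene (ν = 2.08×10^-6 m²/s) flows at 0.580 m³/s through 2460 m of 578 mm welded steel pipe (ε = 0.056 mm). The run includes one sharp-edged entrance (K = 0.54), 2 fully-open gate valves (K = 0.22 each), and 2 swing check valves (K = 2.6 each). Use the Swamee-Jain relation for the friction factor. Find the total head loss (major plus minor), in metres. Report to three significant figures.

H_L ≈ 16.5 m

V = 4Q/(πD²) = 2.210 m/s; V²/2g = 0.2490 m
Re = 6.14×10^5, ε/D = 9.69×10^-5 → f = 0.01410 (Swamee-Jain)
Major: h_f = f(L/D)·V²/2g = 0.01410·4256·0.2490 = 14.95 m
Minor: ΣK = 6.18; h_m = ΣK·V²/2g = 1.539 m
Total H_L = 14.95 + 1.539 = 16.49 m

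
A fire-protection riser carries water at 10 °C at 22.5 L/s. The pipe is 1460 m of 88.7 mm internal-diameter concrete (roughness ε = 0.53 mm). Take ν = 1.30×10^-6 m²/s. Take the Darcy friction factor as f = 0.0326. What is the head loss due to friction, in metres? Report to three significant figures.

V = 4Q/(πD²) = 4·0.0225/(π·0.0887²) = 3.641 m/s
h_f = f(L/D)V²/(2g) = 0.03260·(1460/0.0887)·3.641²/(2·9.81) = 362.6 m

h_f ≈ 363 m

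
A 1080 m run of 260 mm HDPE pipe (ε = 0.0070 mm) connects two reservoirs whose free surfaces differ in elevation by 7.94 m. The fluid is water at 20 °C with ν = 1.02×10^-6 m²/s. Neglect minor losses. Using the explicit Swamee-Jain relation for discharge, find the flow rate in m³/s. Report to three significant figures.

Swamee-Jain (Type II): Q = -0.965·√(gD⁵h_f/L)·ln[ε/(3.7D) + √(3.17ν²L/(gD³h_f))]
√(gD⁵h_f/L) = √(9.81·0.260⁵·7.94/1080) = 0.009257
ε/(3.7D) = 7.28×10^-6; √(3.17ν²L/(gD³h_f)) = 5.10×10^-5
Q = -0.965·0.009257·ln(5.828×10^-5) = 0.08710 m³/s
Check: V = 1.64 m/s, Re = 4.18×10^5, f = 0.01390, h_f = 7.92 m ≈ 7.94 m ✓

Q ≈ 0.0871 m³/s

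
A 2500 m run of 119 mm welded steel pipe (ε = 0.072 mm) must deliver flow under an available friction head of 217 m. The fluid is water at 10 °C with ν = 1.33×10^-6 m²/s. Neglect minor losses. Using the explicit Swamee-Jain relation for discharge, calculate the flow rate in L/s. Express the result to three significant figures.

Swamee-Jain (Type II): Q = -0.965·√(gD⁵h_f/L)·ln[ε/(3.7D) + √(3.17ν²L/(gD³h_f))]
√(gD⁵h_f/L) = √(9.81·0.119⁵·217/2500) = 0.004508
ε/(3.7D) = 1.64×10^-4; √(3.17ν²L/(gD³h_f)) = 6.25×10^-5
Q = -0.965·0.004508·ln(2.260×10^-4) = 0.03652 m³/s
Check: V = 3.28 m/s, Re = 2.94×10^5, f = 0.01893, h_f = 219 m ≈ 217 m ✓

Q ≈ 36.5 L/s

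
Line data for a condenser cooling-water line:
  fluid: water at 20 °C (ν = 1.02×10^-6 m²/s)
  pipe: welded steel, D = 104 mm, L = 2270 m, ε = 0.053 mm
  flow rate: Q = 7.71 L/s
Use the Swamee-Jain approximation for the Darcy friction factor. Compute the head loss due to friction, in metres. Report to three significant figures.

V = 4Q/(πD²) = 4·0.00771/(π·0.104²) = 0.9076 m/s
Re = VD/ν = 0.9076·0.104/1.02×10^-6 = 9.25×10^4 → turbulent
ε/D = 0.053/104 = 5.10×10^-4
Swamee-Jain: f = 0.02066
h_f = f(L/D)V²/(2g) = 0.02066·(2270/0.104)·0.9076²/(2·9.81) = 18.94 m

h_f ≈ 18.9 m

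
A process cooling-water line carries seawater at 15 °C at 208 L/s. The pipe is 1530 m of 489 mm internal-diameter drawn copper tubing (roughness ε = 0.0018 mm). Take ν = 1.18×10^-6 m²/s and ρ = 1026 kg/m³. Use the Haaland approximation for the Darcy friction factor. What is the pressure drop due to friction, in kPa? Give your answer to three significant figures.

V = 4Q/(πD²) = 4·0.208/(π·0.489²) = 1.108 m/s
Re = VD/ν = 1.108·0.489/1.18×10^-6 = 4.59×10^5 → turbulent
ε/D = 0.0018/489 = 3.68×10^-6
Haaland: f = 0.01330
h_f = f(L/D)V²/(2g) = 0.01330·(1530/0.489)·1.108²/(2·9.81) = 2.602 m
Δp = ρg·h_f = 1026·9.81·2.602 = 26.19 kPa

Δp ≈ 26.2 kPa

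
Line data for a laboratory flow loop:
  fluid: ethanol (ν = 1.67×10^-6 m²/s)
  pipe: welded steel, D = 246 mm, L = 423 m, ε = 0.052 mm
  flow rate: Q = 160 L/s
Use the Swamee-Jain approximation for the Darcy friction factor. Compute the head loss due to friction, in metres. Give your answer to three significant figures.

h_f ≈ 15.5 m

V = 4Q/(πD²) = 4·0.160/(π·0.246²) = 3.366 m/s
Re = VD/ν = 3.366·0.246/1.67×10^-6 = 4.96×10^5 → turbulent
ε/D = 0.052/246 = 2.11×10^-4
Swamee-Jain: f = 0.01563
h_f = f(L/D)V²/(2g) = 0.01563·(423/0.246)·3.366²/(2·9.81) = 15.52 m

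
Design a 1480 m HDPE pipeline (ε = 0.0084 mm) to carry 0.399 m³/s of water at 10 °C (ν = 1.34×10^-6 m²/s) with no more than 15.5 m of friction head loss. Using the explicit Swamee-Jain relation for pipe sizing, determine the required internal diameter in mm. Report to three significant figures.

Swamee-Jain (Type III): D = 0.66·[ε^1.25·(LQ²/(gh_f))^4.75 + ν·Q^9.4·(L/(gh_f))^5.2]^0.04
LQ²/(gh_f) = 1.550; L/(gh_f) = 9.733
Term 1 = ε^1.25·(…)^4.75 = 3.62×10^-6; Term 2 = ν·Q^9.4·(…)^5.2 = 3.27×10^-5
D = 0.66·(3.62×10^-6 + 3.27×10^-5)^0.04 = 0.4385 m = 439 mm
Check: V = 2.64 m/s, Re = 8.65×10^5, f = 0.01232, h_f = 14.8 m ≈ 15.5 m ✓

D ≈ 439 mm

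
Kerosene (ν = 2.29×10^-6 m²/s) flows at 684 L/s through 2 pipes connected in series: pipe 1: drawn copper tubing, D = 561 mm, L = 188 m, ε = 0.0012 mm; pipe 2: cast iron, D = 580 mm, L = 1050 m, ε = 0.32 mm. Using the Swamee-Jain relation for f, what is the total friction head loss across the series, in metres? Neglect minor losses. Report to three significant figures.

Pipe 1: V = 2.767 m/s, Re = 6.78×10^5, ε/D = 2.14×10^-6, f = 0.01245, h_1 = f(L/D)V²/2g = 1.628 m
Pipe 2: V = 2.589 m/s, Re = 6.56×10^5, ε/D = 5.52×10^-4, f = 0.01789, h_2 = f(L/D)V²/2g = 11.06 m
Series → Q common, losses add: H = Σh = 12.69 m

H ≈ 12.7 m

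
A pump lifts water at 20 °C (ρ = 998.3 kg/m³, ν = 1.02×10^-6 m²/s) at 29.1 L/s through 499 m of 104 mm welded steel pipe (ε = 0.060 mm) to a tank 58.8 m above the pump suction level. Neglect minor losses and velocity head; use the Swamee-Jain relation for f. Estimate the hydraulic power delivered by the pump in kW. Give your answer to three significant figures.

V = 4Q/(πD²) = 3.426 m/s; Re = 3.49×10^5; ε/D = 5.77×10^-4; f = 0.01858
h_f = f(L/D)V²/2g = 53.33 m
Total head H = z + h_f = 58.8 + 53.33 = 112.1 m
P_hyd = ρgQH = 998.3·9.81·0.0291·112.1 = 31.95 kW

P_hyd ≈ 32.0 kW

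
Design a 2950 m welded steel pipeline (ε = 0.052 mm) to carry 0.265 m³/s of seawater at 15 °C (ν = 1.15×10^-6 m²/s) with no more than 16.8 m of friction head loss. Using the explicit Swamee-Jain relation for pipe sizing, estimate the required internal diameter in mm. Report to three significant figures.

Swamee-Jain (Type III): D = 0.66·[ε^1.25·(LQ²/(gh_f))^4.75 + ν·Q^9.4·(L/(gh_f))^5.2]^0.04
LQ²/(gh_f) = 1.257; L/(gh_f) = 17.90
Term 1 = ε^1.25·(…)^4.75 = 1.31×10^-5; Term 2 = ν·Q^9.4·(…)^5.2 = 1.43×10^-5
D = 0.66·(1.31×10^-5 + 1.43×10^-5)^0.04 = 0.4335 m = 434 mm
Check: V = 1.80 m/s, Re = 6.77×10^5, f = 0.01425, h_f = 15.9 m ≈ 16.8 m ✓

D ≈ 434 mm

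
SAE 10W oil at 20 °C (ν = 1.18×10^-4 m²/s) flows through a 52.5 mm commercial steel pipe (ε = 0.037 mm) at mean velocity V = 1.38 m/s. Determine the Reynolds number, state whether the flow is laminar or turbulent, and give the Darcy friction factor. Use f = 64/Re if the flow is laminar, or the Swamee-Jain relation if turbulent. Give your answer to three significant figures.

Re ≈ 614; laminar; f = 64/Re ≈ 0.104

Re = VD/ν = 1.380·0.0525/1.18×10^-4 = 614
Re < 2300 → laminar → f = 64/Re = 0.1042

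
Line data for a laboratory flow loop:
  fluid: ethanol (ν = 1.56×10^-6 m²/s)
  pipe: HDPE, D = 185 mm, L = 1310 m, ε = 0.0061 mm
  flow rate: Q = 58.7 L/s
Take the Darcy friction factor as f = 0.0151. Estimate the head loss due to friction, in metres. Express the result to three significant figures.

h_f ≈ 26.0 m

V = 4Q/(πD²) = 4·0.0587/(π·0.185²) = 2.184 m/s
h_f = f(L/D)V²/(2g) = 0.01510·(1310/0.185)·2.184²/(2·9.81) = 25.99 m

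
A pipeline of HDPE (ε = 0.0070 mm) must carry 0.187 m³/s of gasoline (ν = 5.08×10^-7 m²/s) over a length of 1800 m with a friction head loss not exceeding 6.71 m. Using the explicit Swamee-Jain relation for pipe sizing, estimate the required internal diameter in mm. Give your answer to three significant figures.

D ≈ 394 mm

Swamee-Jain (Type III): D = 0.66·[ε^1.25·(LQ²/(gh_f))^4.75 + ν·Q^9.4·(L/(gh_f))^5.2]^0.04
LQ²/(gh_f) = 0.9562; L/(gh_f) = 27.35
Term 1 = ε^1.25·(…)^4.75 = 2.91×10^-7; Term 2 = ν·Q^9.4·(…)^5.2 = 2.15×10^-6
D = 0.66·(2.91×10^-7 + 2.15×10^-6)^0.04 = 0.3936 m = 394 mm
Check: V = 1.54 m/s, Re = 1.19×10^6, f = 0.01174, h_f = 6.47 m ≈ 6.71 m ✓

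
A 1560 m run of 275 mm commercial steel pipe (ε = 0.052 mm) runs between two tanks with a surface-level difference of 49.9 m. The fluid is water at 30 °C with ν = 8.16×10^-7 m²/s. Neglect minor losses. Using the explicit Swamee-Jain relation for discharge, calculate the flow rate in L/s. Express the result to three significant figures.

Swamee-Jain (Type II): Q = -0.965·√(gD⁵h_f/L)·ln[ε/(3.7D) + √(3.17ν²L/(gD³h_f))]
√(gD⁵h_f/L) = √(9.81·0.275⁵·49.9/1560) = 0.02222
ε/(3.7D) = 5.11×10^-5; √(3.17ν²L/(gD³h_f)) = 1.80×10^-5
Q = -0.965·0.02222·ln(6.909×10^-5) = 0.2054 m³/s
Check: V = 3.46 m/s, Re = 1.17×10^6, f = 0.01453, h_f = 50.2 m ≈ 49.9 m ✓

Q ≈ 205 L/s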